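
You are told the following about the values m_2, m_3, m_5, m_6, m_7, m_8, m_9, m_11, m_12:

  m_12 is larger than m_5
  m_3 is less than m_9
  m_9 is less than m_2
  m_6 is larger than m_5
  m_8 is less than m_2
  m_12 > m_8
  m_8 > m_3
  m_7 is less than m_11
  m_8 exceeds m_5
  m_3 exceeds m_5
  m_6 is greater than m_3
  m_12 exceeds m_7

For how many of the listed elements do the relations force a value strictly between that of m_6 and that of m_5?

Chaining upward from m_5 reaches: m_3, m_8, m_9, m_12, m_2.
Chaining downward from m_6 reaches: m_3.
Strictly between m_5 and m_6 are those in both lists: m_3 — 1 element.

1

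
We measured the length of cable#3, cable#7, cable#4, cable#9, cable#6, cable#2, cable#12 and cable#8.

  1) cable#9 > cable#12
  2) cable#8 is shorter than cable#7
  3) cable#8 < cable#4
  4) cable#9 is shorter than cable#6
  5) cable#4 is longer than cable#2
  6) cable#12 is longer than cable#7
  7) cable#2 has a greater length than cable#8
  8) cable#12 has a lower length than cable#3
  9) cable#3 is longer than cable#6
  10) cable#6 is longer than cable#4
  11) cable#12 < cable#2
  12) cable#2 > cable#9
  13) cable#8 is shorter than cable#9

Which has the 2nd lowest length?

cable#7

Chaining the given pairs: cable#8 < cable#7 < cable#12 < cable#9 < cable#2 < cable#4 < cable#6 < cable#3.
Counting 2 from the smallest end gives cable#7.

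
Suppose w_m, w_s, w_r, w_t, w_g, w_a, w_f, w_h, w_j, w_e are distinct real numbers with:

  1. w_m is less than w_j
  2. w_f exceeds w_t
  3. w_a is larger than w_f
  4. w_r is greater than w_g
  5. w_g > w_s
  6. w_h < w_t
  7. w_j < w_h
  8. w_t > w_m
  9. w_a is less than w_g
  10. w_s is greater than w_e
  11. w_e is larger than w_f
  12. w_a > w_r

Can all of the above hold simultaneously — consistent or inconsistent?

Chaining the given relations yields w_g < w_r < w_a, so w_g < w_a. But one relation states w_a < w_g. These cannot both hold.

inconsistent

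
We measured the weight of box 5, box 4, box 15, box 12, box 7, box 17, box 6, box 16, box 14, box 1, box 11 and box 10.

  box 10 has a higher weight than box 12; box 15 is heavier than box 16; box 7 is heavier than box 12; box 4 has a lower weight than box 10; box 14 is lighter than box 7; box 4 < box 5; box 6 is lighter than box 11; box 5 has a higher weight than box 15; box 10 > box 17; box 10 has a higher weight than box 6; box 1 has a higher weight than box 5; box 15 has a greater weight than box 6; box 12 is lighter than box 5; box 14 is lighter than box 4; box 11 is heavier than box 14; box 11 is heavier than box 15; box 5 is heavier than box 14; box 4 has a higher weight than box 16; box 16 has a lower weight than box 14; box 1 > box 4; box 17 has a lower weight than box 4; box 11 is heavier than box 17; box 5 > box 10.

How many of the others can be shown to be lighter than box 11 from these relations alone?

The elements the relations force below box 11 are box 16, box 17, box 6, box 15, box 14 — no chain reaches any other.
That is 5.

5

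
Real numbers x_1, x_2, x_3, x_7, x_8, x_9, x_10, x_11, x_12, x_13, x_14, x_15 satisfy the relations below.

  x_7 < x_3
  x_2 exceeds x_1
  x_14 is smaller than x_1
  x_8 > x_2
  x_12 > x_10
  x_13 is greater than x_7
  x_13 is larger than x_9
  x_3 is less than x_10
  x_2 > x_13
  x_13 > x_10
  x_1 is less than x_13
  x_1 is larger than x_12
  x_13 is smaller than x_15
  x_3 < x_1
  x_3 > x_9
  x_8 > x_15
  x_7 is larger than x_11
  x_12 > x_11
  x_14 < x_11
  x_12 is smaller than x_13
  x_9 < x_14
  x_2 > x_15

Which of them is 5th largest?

The consecutive relations fix a unique order: x_9 < x_14 < x_11 < x_7 < x_3 < x_10 < x_12 < x_1 < x_13 < x_15 < x_2 < x_8.
Counting 5 from the largest end gives x_1.

x_1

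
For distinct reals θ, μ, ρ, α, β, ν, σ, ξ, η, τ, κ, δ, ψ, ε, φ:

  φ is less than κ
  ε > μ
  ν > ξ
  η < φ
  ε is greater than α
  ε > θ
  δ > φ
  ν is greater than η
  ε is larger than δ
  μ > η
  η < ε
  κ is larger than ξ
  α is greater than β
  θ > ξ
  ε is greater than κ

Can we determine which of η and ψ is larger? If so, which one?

undetermined

Following every chain through η: above η we get φ, κ, μ, ν, δ, ε.
ψ is not reached, and no chain runs the other way from ψ to η.
So the given relations leave the order of η and ψ undetermined.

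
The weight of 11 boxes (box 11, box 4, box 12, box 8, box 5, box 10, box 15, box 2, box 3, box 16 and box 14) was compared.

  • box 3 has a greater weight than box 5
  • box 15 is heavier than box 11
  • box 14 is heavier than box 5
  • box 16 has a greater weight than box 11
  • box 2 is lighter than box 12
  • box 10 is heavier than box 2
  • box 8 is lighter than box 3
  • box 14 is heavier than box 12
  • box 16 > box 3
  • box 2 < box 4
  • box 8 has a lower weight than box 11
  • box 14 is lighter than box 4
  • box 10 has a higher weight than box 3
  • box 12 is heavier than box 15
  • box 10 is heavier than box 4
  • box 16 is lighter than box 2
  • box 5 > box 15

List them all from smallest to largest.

box 8 < box 11 < box 15 < box 5 < box 3 < box 16 < box 2 < box 12 < box 14 < box 4 < box 10

Nothing is placed below box 8, so it is least; from there box 8 < box 11; box 11 < box 15; box 15 < box 5; box 5 < box 3; box 3 < box 16; box 16 < box 2; box 2 < box 12; box 12 < box 14; box 14 < box 4; box 4 < box 10, each given directly.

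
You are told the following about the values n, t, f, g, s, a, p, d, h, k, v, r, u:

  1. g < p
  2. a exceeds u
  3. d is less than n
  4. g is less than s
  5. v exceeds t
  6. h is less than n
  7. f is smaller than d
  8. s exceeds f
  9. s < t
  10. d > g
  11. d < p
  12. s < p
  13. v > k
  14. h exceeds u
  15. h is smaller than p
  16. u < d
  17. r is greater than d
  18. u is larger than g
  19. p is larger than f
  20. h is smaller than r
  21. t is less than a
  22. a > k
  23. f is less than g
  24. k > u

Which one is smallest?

Chaining upward from f: directly above it, g, s, d, p; then u, n, r, t; then h, k, a, v.
That covers every other element, and nothing is given below f, so f is the smallest.

f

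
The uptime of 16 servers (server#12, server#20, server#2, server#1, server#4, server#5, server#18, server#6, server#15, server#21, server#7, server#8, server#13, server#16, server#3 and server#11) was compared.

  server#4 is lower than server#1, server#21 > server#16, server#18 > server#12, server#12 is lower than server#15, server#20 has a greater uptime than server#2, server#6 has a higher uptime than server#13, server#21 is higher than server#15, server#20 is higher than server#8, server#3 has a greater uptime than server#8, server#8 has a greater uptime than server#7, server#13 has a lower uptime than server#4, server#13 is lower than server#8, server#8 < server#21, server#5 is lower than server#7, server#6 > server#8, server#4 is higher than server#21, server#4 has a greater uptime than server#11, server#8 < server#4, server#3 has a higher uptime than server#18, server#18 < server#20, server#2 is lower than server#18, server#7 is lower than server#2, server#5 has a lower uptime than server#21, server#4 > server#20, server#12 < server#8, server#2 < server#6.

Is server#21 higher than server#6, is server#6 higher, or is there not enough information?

Following every chain through server#21: above server#21 we get server#4, server#1; below server#21 we get server#12, server#5, server#7, server#15, server#16, server#13, server#8.
server#6 is not reached, and no chain runs the other way from server#6 to server#21.
So the given relations leave the order of server#21 and server#6 undetermined.

undetermined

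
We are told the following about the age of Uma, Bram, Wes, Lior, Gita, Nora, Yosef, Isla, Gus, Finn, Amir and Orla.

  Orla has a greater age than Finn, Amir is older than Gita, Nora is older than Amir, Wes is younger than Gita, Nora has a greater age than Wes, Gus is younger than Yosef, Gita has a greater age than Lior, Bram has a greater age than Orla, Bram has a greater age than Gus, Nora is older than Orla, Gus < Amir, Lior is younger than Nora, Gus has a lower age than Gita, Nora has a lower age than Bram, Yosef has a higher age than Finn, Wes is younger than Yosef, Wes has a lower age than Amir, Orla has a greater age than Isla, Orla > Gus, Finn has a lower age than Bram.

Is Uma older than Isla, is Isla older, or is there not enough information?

Following every chain through Isla: above Isla we get Orla, Nora, Bram.
Uma is not reached, and no chain runs the other way from Uma to Isla.
So the given relations leave the order of Isla and Uma undetermined.

undetermined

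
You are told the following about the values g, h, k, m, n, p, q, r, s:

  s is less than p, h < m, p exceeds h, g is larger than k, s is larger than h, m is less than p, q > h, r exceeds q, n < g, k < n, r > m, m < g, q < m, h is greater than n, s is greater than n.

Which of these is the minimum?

k

n is not least since k < n; h is not least since n < h; q is not least since h < q; m is not least since h < m; s is not least since n < s; r is not least since m < r; p is not least since h < p; g is not least since n < g.
Only k has nothing below it, so k is the minimum.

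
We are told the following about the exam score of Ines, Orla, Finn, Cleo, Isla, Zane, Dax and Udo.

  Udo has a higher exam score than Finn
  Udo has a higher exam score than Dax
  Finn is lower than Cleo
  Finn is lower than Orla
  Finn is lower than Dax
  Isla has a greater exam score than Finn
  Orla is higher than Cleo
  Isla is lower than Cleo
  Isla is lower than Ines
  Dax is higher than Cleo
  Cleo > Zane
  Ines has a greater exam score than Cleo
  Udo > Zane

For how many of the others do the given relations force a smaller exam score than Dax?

4

Directly below Dax: Finn, Cleo.
One step further: Zane, Isla (4 so far).
Nothing else is reachable below Dax; 4 in all.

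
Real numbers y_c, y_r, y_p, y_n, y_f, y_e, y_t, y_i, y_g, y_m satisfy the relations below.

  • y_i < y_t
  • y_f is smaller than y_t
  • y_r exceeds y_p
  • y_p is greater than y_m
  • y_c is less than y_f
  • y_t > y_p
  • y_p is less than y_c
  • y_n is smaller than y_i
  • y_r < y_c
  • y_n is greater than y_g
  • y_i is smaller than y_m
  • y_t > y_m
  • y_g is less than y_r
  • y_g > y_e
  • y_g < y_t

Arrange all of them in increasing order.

y_e < y_g < y_n < y_i < y_m < y_p < y_r < y_c < y_f < y_t

The consecutive links are each given: y_e < y_g; y_g < y_n; y_n < y_i; y_i < y_m; y_m < y_p; y_p < y_r; y_r < y_c; y_c < y_f; y_f < y_t.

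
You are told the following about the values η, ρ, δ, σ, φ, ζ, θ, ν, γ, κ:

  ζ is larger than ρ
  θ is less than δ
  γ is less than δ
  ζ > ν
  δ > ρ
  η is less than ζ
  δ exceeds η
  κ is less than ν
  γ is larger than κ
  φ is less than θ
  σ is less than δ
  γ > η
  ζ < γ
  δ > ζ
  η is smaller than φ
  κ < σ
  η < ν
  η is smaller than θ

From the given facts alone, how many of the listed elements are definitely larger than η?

Directly above η: ν, φ, ζ, θ, γ, δ.
Nothing else is reachable above η; 6 in all.

6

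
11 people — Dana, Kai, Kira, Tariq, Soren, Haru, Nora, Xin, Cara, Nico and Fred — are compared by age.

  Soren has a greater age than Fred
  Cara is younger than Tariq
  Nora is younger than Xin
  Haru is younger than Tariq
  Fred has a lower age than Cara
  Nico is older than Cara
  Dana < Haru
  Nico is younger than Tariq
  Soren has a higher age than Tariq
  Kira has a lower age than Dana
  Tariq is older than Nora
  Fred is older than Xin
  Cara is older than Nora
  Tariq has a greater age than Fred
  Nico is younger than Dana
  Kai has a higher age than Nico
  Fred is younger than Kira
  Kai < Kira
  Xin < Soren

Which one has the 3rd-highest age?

Haru

Piecing the relations together gives one ordering: Nora < Xin < Fred < Cara < Nico < Kai < Kira < Dana < Haru < Tariq < Soren.
Counting 3 from the largest end gives Haru.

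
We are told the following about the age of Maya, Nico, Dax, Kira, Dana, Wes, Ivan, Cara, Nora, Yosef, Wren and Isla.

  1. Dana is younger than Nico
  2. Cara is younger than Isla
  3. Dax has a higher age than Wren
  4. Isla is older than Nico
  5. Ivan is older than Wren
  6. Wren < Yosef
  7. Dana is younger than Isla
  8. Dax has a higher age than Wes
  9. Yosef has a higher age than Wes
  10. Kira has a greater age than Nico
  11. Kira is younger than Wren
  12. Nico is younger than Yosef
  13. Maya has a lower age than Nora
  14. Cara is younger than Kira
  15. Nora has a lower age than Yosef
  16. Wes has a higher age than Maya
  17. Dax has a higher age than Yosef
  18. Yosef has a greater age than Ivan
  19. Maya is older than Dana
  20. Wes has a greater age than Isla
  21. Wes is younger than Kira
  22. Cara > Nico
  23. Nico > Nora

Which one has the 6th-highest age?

Wes

Chaining the given pairs: Dana < Maya < Nora < Nico < Cara < Isla < Wes < Kira < Wren < Ivan < Yosef < Dax.
Counting 6 from the largest end gives Wes.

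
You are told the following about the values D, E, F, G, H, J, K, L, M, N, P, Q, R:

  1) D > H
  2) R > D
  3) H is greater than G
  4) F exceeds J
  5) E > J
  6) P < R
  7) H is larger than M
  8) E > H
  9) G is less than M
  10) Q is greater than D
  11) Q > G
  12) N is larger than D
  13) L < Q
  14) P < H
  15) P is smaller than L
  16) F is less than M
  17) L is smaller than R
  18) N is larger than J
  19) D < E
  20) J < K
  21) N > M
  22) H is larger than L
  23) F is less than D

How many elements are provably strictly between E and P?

Chaining upward from P reaches: L, H, D, N, Q, R.
Chaining downward from E reaches: L, J, F, G, M, H, D.
Strictly between P and E are those in both lists: L, H, D — 3 elements.

3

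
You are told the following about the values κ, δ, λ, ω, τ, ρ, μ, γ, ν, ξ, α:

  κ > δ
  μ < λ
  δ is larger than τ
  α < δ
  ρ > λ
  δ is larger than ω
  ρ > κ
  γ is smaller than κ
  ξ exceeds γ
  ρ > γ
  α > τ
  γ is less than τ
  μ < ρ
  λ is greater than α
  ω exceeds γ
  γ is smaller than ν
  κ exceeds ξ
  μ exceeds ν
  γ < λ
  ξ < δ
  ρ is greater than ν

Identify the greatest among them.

γ is not greatest since γ < ω; ν is not greatest since ν < μ; ω is not greatest since ω < δ; τ is not greatest since τ < δ; ξ is not greatest since ξ < κ; α is not greatest since α < δ; μ is not greatest since μ < ρ; δ is not greatest since δ < κ; κ is not greatest since κ < ρ; λ is not greatest since λ < ρ.
Only ρ has nothing above it, so ρ is the greatest.

ρ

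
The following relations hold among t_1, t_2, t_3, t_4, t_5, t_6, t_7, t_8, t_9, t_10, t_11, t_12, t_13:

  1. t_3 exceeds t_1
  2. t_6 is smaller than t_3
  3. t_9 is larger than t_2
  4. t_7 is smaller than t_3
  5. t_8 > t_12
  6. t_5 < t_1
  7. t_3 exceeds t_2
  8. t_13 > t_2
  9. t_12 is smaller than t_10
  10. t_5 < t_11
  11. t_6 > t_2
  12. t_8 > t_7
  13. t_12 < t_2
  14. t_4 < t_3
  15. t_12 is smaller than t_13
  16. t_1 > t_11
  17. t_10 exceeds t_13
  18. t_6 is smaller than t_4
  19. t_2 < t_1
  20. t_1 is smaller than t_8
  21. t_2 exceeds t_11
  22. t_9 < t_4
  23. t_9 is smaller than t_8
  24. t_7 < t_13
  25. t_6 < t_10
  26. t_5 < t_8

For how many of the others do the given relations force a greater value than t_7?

Directly above t_7: t_13, t_3, t_8.
One step further: t_10 (4 so far).
No other element is forced above t_7 by the given relations, so the count is 4.

4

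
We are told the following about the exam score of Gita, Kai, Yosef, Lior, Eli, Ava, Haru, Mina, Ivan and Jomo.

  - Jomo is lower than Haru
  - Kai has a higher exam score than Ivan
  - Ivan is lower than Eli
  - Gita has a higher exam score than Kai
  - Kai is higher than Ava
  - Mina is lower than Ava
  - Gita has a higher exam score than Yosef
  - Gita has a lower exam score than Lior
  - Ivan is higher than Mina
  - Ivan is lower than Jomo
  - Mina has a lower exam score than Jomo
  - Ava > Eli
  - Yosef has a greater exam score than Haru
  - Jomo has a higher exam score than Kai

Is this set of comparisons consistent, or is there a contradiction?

The single ordering Mina < Ivan < Eli < Ava < Kai < Jomo < Haru < Yosef < Gita < Lior satisfies every listed relation, so no contradiction arises.

consistent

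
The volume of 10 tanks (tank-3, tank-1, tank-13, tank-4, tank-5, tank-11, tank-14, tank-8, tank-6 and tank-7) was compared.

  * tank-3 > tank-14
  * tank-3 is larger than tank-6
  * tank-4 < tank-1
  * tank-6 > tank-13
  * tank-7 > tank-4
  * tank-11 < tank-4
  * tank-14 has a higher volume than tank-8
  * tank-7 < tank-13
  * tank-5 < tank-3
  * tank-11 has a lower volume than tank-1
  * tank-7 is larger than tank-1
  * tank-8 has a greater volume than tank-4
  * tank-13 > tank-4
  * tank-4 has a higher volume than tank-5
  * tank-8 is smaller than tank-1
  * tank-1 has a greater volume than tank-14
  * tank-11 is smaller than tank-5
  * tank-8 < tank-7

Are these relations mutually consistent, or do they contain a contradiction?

consistent

The single ordering tank-11 < tank-5 < tank-4 < tank-8 < tank-14 < tank-1 < tank-7 < tank-13 < tank-6 < tank-3 satisfies every listed relation, so no contradiction arises.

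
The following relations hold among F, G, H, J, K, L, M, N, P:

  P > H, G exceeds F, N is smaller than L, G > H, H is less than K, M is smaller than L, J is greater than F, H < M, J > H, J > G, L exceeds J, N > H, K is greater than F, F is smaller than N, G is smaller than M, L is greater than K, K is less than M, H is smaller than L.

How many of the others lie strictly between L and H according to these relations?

5

The relations place H below L. An element lies strictly between them when it is forced above H and also forced below L.
Above H: {G, J, K, M, N, P}. Below L: {F, G, J, K, M, N}.
Intersection: {G, J, K, M, N} — 5.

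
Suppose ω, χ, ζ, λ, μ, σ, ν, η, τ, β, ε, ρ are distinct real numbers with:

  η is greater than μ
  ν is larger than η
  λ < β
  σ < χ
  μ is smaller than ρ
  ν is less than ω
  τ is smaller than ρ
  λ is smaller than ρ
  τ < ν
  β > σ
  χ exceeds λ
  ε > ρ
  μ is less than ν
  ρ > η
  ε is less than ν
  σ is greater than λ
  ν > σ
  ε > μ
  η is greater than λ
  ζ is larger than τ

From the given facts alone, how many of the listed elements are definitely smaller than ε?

5

From ε the given relations immediately reach μ, ρ.
From those, τ, λ, η — 5 in total.
Nothing else is reachable below ε; 5 in all.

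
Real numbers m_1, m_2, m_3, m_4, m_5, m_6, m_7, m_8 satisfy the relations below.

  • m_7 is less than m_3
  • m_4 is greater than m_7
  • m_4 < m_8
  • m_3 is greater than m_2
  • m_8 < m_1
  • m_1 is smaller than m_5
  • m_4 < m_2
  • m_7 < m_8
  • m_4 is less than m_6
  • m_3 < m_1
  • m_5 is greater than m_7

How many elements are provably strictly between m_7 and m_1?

4

The relations place m_7 below m_1. An element lies strictly between them when it is forced above m_7 and also forced below m_1.
Above m_7: {m_4, m_2, m_8, m_3, m_6, m_5}. Below m_1: {m_4, m_2, m_8, m_3}.
Intersection: {m_4, m_2, m_8, m_3} — 4.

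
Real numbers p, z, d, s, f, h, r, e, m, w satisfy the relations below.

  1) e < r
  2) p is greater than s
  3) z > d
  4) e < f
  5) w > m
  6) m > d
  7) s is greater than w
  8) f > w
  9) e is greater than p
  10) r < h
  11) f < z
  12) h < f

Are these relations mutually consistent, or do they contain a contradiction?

consistent

Every relation is compatible with d < m < w < s < p < e < r < h < f < z; the set is consistent.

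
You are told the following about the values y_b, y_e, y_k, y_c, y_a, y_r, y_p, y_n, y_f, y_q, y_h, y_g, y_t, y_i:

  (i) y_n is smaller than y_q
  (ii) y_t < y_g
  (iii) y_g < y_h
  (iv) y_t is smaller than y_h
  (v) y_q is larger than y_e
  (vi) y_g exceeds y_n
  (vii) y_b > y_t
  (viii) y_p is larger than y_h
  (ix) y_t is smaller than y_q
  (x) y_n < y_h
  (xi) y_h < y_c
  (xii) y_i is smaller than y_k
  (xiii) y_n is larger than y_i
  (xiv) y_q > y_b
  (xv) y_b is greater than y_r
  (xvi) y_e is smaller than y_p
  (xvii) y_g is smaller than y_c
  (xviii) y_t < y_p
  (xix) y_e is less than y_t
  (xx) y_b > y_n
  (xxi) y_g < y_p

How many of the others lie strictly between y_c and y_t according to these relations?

2

Chaining upward from y_t reaches: y_g, y_h, y_b, y_q, y_p.
Chaining downward from y_c reaches: y_e, y_i, y_n, y_g, y_h.
Strictly between y_t and y_c are those in both lists: y_g, y_h — 2 elements.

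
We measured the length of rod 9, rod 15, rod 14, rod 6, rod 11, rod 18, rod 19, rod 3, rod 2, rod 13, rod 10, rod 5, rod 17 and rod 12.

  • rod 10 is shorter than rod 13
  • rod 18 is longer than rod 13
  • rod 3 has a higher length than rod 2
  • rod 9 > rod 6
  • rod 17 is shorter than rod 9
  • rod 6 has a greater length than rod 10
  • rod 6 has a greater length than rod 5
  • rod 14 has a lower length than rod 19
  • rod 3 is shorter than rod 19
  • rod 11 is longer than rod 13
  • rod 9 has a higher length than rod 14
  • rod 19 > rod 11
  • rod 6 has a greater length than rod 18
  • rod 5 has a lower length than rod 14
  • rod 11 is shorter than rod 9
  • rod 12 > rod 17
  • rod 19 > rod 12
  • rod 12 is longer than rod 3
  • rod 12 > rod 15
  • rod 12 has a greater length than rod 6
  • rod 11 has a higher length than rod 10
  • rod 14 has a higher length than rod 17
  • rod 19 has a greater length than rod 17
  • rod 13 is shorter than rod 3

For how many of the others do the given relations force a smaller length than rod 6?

4

Directly below rod 6: rod 10, rod 5, rod 18.
One step further: rod 13 (4 so far).
No other element is forced below rod 6 by the given relations, so the count is 4.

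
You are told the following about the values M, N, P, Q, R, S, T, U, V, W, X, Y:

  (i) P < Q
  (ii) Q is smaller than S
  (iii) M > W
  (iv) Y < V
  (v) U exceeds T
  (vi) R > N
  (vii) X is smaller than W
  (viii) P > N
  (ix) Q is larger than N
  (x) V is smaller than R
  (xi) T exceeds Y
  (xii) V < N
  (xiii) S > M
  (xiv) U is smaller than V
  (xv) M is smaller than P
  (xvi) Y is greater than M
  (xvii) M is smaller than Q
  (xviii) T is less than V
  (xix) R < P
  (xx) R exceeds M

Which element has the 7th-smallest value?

Piecing the relations together gives one ordering: X < W < M < Y < T < U < V < N < R < P < Q < S.
Counting 7 from the smallest end gives V.

V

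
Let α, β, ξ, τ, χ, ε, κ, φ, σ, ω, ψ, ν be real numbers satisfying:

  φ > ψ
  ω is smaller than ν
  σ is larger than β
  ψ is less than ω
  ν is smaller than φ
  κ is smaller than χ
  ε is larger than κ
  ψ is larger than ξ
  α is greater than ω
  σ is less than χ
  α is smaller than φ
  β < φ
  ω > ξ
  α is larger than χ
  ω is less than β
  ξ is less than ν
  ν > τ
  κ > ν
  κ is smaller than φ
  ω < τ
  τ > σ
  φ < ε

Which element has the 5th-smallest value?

The consecutive relations fix a unique order: ξ < ψ < ω < β < σ < τ < ν < κ < χ < α < φ < ε.
Counting 5 from the smallest end gives σ.

σ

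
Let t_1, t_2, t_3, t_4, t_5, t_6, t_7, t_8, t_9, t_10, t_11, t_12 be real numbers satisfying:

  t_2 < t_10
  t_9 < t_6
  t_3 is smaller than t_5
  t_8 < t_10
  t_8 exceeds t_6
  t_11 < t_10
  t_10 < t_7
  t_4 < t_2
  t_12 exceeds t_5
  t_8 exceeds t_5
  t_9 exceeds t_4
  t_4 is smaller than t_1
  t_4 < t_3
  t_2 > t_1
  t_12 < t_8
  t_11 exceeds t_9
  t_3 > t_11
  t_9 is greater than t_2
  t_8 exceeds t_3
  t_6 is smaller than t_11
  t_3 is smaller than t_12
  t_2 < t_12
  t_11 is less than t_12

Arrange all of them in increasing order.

Each adjacent pair is fixed by a given relation: t_4 < t_1; t_1 < t_2; t_2 < t_9; t_9 < t_6; t_6 < t_11; t_11 < t_3; t_3 < t_5; t_5 < t_12; t_12 < t_8; t_8 < t_10; t_10 < t_7. Chaining them end to end gives the full order.

t_4 < t_1 < t_2 < t_9 < t_6 < t_11 < t_3 < t_5 < t_12 < t_8 < t_10 < t_7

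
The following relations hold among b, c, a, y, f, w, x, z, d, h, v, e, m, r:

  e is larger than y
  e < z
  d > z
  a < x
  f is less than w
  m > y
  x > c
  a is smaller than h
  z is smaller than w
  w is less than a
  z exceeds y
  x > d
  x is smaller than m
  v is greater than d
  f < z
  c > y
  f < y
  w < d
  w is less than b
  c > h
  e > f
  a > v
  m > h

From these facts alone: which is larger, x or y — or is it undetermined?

y < e < z < w < d < v < a < h < c < x, by transitivity through e, z, w, d, v, a, h, c.
So x is larger.

x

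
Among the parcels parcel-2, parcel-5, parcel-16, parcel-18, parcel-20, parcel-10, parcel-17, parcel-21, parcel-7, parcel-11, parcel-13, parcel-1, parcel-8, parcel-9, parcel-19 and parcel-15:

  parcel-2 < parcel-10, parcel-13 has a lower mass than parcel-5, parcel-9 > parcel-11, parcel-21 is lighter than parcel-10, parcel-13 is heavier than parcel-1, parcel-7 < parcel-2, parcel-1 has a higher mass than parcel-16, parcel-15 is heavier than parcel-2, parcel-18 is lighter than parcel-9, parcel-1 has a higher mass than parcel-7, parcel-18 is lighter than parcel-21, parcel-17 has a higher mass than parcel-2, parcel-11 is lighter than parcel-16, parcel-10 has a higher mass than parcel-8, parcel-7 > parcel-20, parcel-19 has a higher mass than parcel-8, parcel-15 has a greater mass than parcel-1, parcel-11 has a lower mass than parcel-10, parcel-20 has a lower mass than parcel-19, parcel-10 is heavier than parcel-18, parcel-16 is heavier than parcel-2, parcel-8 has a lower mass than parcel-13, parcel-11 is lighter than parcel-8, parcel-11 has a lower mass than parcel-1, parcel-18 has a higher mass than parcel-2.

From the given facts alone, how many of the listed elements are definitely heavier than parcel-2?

From parcel-2 the given relations immediately reach parcel-16, parcel-18, parcel-15, parcel-10, parcel-17.
From those, parcel-1, parcel-21, parcel-9 — 8 in total.
From those, parcel-13 — 9 in total.
From those, parcel-5 — 10 in total.
No other element is forced above parcel-2 by the given relations, so the count is 10.

10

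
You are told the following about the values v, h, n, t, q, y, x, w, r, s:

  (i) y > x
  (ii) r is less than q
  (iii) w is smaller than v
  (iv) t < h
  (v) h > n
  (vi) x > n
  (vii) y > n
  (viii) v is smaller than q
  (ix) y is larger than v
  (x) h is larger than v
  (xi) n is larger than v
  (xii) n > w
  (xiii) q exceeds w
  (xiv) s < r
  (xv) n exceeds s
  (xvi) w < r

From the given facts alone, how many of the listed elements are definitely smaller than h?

From h the given relations immediately reach v, n, t.
From those, w, s — 5 in total.
No other element is forced below h by the given relations, so the count is 5.

5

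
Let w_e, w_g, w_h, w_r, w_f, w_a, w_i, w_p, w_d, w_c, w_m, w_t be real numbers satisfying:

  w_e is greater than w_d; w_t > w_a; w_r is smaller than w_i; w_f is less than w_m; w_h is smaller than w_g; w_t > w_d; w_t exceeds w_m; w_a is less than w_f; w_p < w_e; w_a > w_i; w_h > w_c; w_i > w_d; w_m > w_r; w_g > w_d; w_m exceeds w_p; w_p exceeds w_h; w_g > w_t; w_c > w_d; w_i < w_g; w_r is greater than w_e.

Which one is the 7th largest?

Chaining the given pairs: w_d < w_c < w_h < w_p < w_e < w_r < w_i < w_a < w_f < w_m < w_t < w_g.
The 7th largest is w_r.

w_r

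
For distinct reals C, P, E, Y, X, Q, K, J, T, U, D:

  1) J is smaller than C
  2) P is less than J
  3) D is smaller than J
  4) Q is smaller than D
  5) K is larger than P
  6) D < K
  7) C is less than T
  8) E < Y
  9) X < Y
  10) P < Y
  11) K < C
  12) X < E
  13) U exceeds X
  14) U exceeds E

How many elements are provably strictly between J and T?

1

Chaining upward from J reaches: C.
Chaining downward from T reaches: P, Q, D, K, C.
Strictly between J and T are those in both lists: C — 1 element.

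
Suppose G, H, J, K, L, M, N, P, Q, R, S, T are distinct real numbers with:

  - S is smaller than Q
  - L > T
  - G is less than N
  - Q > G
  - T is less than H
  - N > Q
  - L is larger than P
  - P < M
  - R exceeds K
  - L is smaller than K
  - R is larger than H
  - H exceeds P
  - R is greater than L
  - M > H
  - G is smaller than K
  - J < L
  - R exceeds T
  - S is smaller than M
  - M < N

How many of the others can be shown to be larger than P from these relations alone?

6

Directly above P: H, M, L.
One step further: N, K, R (6 so far).
No other element is forced above P by the given relations, so the count is 6.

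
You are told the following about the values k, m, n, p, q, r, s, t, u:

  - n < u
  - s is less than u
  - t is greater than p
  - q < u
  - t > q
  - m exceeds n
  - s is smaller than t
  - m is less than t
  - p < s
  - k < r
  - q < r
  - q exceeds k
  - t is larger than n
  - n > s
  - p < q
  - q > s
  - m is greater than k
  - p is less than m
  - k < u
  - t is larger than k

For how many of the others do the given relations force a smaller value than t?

6

From t the given relations immediately reach k, p, s, n, q, m.
Nothing else is reachable below t; 6 in all.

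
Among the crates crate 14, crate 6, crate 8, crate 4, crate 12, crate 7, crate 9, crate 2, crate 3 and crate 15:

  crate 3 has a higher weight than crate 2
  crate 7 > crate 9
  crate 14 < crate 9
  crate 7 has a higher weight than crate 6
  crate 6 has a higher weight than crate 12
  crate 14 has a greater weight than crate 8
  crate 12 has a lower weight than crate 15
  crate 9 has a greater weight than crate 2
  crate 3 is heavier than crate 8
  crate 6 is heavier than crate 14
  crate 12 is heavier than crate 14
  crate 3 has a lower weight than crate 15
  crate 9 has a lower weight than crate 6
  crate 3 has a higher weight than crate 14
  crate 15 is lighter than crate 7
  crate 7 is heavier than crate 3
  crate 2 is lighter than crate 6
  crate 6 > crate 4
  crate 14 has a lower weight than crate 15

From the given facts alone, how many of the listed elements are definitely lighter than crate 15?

5

The elements the relations force below crate 15 are crate 2, crate 8, crate 14, crate 12, crate 3 — no chain reaches any other.
That is 5.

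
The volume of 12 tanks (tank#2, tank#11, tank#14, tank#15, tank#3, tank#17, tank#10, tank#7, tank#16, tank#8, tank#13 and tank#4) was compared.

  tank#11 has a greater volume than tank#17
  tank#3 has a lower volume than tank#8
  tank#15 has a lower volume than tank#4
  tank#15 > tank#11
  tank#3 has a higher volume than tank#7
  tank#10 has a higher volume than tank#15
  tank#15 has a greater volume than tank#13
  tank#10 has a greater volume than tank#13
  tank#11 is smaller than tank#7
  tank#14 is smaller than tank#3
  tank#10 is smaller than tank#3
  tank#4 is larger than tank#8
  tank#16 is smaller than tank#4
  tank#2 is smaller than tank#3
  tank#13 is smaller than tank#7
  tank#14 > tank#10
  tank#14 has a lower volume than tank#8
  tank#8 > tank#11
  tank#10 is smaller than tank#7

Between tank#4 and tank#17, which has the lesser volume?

tank#17

tank#17 < tank#11 and tank#11 < tank#15 give tank#17 < tank#15.
Then tank#15 < tank#10 extends the chain to tank#10.
With tank#10 < tank#7: tank#17 < tank#11 < tank#15 < tank#10 < tank#7.
Then tank#7 < tank#3 extends the chain to tank#3.
With tank#3 < tank#8: tank#17 < tank#11 < tank#15 < tank#10 < tank#7 < tank#3 < tank#8.
With tank#8 < tank#4: tank#17 < tank#11 < tank#15 < tank#10 < tank#7 < tank#3 < tank#8 < tank#4.
So tank#17 < tank#4; tank#17 is the smaller of the two.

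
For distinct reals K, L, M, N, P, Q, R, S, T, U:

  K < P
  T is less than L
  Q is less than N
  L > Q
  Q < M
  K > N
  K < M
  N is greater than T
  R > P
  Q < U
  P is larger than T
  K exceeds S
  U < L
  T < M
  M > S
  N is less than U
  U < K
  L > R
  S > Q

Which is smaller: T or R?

T < N and N < U give T < U.
Then U < K extends the chain to K.
With K < P: T < N < U < K < P.
With P < R: T < N < U < K < P < R.
So T < R; T is the smaller of the two.

T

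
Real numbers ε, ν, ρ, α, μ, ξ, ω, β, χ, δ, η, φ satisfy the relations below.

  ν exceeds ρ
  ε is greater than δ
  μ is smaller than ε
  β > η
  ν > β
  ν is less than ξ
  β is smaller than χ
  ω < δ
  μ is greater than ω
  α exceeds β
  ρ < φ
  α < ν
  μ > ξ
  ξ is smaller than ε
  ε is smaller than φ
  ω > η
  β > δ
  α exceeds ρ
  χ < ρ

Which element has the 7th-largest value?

ρ

The consecutive relations fix a unique order: η < ω < δ < β < χ < ρ < α < ν < ξ < μ < ε < φ.
Counting 7 from the largest end gives ρ.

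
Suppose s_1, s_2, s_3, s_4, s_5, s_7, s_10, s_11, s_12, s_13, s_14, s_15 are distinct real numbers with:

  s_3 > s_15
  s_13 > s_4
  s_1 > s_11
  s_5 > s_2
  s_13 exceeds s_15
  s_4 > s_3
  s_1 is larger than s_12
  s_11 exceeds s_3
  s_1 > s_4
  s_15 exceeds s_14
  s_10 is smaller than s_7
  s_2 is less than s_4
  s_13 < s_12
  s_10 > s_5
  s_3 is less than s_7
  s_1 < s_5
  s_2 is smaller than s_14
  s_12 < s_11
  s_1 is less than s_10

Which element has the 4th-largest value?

Chaining the given pairs: s_2 < s_14 < s_15 < s_3 < s_4 < s_13 < s_12 < s_11 < s_1 < s_5 < s_10 < s_7.
Counting 4 from the largest end gives s_1.

s_1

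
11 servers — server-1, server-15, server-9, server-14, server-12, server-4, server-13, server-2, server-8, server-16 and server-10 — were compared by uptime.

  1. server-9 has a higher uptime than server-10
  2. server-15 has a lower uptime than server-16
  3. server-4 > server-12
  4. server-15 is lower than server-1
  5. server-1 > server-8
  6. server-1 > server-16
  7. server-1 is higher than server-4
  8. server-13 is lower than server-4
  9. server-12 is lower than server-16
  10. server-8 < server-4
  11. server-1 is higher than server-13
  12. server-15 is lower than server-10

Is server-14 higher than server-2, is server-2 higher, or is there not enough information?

undetermined

Following every chain through server-14: nothing is chained to server-14.
server-2 is not reached, and no chain runs the other way from server-2 to server-14.
So the given relations leave the order of server-14 and server-2 undetermined.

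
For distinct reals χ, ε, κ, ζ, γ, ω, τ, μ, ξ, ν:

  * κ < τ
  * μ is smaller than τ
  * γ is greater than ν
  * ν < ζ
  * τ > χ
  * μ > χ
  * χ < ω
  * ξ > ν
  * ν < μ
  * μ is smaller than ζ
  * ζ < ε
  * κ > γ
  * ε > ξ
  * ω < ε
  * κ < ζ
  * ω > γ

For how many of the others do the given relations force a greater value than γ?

The elements the relations force above γ are κ, ζ, ω, ε, τ — no chain reaches any other.
That is 5.

5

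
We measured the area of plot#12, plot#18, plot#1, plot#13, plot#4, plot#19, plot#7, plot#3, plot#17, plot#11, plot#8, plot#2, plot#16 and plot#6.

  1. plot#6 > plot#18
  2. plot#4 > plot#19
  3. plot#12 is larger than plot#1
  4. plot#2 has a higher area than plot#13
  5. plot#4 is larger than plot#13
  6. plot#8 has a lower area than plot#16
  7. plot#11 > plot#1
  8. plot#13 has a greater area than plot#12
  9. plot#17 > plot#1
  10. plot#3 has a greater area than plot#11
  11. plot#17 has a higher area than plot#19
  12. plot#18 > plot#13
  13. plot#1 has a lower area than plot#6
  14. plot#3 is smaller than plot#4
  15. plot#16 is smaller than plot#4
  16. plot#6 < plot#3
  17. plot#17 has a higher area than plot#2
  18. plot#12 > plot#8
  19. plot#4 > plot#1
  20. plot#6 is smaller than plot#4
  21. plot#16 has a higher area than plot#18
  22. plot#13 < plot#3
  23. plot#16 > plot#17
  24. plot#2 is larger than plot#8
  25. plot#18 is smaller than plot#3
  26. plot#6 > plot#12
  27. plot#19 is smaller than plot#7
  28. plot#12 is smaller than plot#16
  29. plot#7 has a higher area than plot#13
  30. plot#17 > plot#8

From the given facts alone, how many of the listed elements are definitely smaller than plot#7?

5

From plot#7 the given relations immediately reach plot#13, plot#19.
From those, plot#12 — 3 in total.
From those, plot#1, plot#8 — 5 in total.
Nothing else is reachable below plot#7; 5 in all.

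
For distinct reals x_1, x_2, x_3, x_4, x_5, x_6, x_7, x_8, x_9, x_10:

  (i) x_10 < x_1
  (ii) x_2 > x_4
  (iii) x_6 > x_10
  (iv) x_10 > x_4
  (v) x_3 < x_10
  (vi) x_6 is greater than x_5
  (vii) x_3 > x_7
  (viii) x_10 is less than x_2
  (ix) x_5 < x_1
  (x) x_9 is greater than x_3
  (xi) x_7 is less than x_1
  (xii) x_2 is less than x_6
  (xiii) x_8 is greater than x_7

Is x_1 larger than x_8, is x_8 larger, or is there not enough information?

undetermined

Following every chain through x_8: below x_8 we get x_7.
x_1 is not reached, and no chain runs the other way from x_1 to x_8.
So the given relations leave the order of x_8 and x_1 undetermined.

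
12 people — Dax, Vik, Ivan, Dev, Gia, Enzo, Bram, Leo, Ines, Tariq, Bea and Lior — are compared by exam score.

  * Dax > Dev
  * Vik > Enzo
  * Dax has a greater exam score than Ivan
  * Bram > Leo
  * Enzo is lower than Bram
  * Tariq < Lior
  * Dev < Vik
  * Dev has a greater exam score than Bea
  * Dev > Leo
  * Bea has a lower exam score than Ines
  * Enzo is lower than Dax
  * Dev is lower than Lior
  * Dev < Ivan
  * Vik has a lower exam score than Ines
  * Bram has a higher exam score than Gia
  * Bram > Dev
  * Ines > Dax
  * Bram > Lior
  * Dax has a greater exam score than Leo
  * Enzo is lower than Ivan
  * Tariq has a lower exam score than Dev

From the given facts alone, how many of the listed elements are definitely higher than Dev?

6

Directly above Dev: Vik, Ivan, Lior, Bram, Dax.
One step further: Ines (6 so far).
No other element is forced above Dev by the given relations, so the count is 6.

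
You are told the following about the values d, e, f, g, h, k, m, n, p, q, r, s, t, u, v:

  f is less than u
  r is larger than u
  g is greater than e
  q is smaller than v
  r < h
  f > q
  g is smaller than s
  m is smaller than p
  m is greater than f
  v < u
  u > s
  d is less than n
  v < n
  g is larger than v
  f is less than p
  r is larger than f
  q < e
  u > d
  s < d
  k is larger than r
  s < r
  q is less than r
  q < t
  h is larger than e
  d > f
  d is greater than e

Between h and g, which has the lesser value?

g < s and s < d give g < d.
Then d < u extends the chain to u.
Then u < r extends the chain to r.
Then r < h extends the chain to h.
So g < h; g is the smaller of the two.

g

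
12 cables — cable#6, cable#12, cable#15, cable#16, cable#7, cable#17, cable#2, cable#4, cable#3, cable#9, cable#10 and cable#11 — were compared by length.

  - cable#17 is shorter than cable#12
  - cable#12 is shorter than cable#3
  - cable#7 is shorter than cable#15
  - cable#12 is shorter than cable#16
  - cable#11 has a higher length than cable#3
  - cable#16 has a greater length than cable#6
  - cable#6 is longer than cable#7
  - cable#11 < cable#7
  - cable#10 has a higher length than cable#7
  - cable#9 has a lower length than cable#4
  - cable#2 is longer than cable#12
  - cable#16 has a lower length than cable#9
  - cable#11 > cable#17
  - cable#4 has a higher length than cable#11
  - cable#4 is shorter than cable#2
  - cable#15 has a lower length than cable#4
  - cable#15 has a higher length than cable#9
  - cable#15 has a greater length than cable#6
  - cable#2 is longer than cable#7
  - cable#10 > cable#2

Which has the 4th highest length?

Chaining the given pairs: cable#17 < cable#12 < cable#3 < cable#11 < cable#7 < cable#6 < cable#16 < cable#9 < cable#15 < cable#4 < cable#2 < cable#10.
Counting 4 from the largest end gives cable#15.

cable#15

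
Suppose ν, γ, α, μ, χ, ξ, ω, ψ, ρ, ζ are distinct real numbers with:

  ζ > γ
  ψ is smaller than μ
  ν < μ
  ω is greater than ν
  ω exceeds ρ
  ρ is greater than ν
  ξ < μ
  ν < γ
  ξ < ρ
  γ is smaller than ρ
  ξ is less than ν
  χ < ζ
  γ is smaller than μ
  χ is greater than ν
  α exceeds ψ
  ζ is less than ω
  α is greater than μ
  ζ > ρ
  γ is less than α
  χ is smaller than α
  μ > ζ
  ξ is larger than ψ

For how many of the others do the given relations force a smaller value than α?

From α the given relations immediately reach ψ, γ, χ, μ.
From those, ξ, ν, ζ — 7 in total.
From those, ρ — 8 in total.
Nothing else is reachable below α; 8 in all.

8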